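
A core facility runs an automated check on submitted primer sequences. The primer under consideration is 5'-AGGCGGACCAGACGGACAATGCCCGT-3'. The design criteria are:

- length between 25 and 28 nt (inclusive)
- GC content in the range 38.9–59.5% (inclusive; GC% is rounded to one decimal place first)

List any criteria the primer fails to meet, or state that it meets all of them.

Fails: GC content.

Base counts: A=7, T=2, G=9, C=8 (length 26).
length: length 26 ✓
GC content: GC 17/26 = 65.4%, outside 38.9–59.5% ✗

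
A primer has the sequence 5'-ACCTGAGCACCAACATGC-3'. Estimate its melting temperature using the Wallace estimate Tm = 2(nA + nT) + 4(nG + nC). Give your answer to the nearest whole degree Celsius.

Base counts: A=6, T=2, G=3, C=7 (length 18).
Tm = 2·(6+2) + 4·(3+7) = 2·8 + 4·10 = 16 + 40 = 56°C.

56°C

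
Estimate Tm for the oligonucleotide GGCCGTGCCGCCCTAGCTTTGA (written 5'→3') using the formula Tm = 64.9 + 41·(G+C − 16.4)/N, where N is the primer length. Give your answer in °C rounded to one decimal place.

Base counts: A=2, T=5, G=7, C=8; G+C = 15, N = 22.
Tm = 64.9 + 41·(15 − 16.4)/22 = 64.9 + -57.40/22 = 62.3°C.

62.3°C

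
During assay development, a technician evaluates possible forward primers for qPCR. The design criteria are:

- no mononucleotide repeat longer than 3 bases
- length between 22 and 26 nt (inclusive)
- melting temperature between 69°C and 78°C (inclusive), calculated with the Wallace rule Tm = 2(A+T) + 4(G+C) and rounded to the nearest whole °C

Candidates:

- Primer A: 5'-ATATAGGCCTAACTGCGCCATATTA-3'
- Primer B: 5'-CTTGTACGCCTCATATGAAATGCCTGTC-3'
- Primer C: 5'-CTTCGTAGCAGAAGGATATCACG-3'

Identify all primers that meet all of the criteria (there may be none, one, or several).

Primer A (25 nt, A=8 T=7 G=4 C=6): longest run = 2 ✓; length 25 ✓; Tm = 2·15 + 4·10 = 70°C ✓ — passes.
Primer B (28 nt, A=6 T=9 G=5 C=8): longest run = 3 ✓; length 28, outside 22–26 ✗; Tm = 2·15 + 4·13 = 82°C, outside 69–78°C ✗ — fails.
Primer C (23 nt, A=7 T=5 G=6 C=5): longest run = 2 ✓; length 23 ✓; Tm = 2·12 + 4·11 = 68°C, outside 69–78°C ✗ — fails.

Primer A only.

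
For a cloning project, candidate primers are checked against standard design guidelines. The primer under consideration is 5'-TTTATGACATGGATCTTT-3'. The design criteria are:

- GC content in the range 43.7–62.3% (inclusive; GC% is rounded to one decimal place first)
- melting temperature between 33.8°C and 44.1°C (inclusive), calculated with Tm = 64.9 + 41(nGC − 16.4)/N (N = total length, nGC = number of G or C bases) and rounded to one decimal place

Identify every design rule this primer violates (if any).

Base counts: A=4, T=9, G=3, C=2 (length 18).
GC content: GC 5/18 = 27.8%, outside 43.7–62.3% ✗
Tm: Tm = 64.9 + 41·(5 − 16.4)/18 = 38.9°C ✓

Fails: GC content.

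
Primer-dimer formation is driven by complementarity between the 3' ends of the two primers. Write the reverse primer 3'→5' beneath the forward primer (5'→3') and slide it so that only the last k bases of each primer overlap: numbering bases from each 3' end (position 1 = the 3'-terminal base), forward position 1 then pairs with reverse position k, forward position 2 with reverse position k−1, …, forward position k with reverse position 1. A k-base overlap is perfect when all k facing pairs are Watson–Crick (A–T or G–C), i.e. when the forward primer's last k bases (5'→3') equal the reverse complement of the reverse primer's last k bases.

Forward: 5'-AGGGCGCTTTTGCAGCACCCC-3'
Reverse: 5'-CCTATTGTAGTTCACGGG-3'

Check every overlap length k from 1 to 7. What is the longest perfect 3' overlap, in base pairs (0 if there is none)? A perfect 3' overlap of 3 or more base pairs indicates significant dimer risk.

Last 7 bases (5'→3') — forward …GCACCCC, reverse …TCACGGG.
Reverse complement of the reverse primer's last 7 bases: CCCGTGA; its first k bases are the reverse complement of the reverse primer's last k bases, so a perfect k-base overlap needs the forward primer's last k bases to equal them.
Comparing (forward last k vs required): k=1: C vs C ✓; k=2: CC vs CC ✓; k=3: CCC vs CCC ✓; k=4: CCCC vs CCCG ✗; k=5: ACCCC vs CCCGT ✗; k=6: CACCCC vs CCCGTG ✗; k=7: GCACCCC vs CCCGTGA ✗.
Perfect overlaps at k = 1, 2, 3; the largest is 3.

Longest perfect overlap: 3 complementary base pairs; significant dimer risk (threshold 3).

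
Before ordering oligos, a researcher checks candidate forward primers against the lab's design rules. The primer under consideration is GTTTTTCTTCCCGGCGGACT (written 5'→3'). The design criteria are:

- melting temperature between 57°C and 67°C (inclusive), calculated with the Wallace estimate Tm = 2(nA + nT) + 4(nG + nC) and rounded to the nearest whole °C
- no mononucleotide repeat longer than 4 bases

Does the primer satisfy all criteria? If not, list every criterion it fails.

Base counts: A=1, T=8, G=5, C=6 (length 20).
Tm: Tm = 2·9 + 4·11 = 62°C ✓
homopolymer run: longest run = 5, exceeds 4 ✗

Fails: homopolymer run.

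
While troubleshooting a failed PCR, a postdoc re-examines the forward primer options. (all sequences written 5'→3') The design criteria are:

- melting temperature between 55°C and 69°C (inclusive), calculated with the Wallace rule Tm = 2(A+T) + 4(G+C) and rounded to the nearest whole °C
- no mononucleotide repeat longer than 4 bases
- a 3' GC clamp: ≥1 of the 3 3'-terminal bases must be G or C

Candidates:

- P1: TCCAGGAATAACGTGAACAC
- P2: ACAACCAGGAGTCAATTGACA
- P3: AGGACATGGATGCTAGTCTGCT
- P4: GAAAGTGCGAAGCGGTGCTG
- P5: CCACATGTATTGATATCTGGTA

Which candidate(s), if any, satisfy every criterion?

P1 (20 nt, A=8 T=3 G=4 C=5): Tm = 2·11 + 4·9 = 58°C ✓; longest run = 2 ✓; 3' end CAC has 2 G/C ✓ — passes.
P2 (21 nt, A=9 T=3 G=4 C=5): Tm = 2·12 + 4·9 = 60°C ✓; longest run = 2 ✓; 3' end ACA has 1 G/C ✓ — passes.
P3 (22 nt, A=5 T=6 G=7 C=4): Tm = 2·11 + 4·11 = 66°C ✓; longest run = 2 ✓; 3' end GCT has 2 G/C ✓ — passes.
P4 (20 nt, A=5 T=3 G=9 C=3): Tm = 2·8 + 4·12 = 64°C ✓; longest run = 3 ✓; 3' end CTG has 2 G/C ✓ — passes.
P5 (22 nt, A=6 T=8 G=4 C=4): Tm = 2·14 + 4·8 = 60°C ✓; longest run = 2 ✓; 3' end GTA has 1 G/C ✓ — passes.

P1, P2, P3, P4 and P5.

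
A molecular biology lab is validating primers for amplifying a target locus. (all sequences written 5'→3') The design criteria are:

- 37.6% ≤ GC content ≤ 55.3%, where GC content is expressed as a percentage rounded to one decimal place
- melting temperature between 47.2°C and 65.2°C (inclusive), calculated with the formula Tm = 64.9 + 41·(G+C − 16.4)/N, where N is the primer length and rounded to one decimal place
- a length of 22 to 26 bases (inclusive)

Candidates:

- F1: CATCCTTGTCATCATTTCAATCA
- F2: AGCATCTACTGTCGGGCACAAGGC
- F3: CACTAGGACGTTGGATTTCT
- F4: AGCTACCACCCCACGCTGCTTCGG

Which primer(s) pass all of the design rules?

F1 (23 nt, A=6 T=9 G=1 C=7): GC 8/23 = 34.8%, outside 37.6–55.3% ✗; Tm = 64.9 + 41·(8 − 16.4)/23 = 49.9°C ✓; length 23 ✓ — fails.
F2 (24 nt, A=6 T=4 G=7 C=7): GC 14/24 = 58.3%, outside 37.6–55.3% ✗; Tm = 64.9 + 41·(14 − 16.4)/24 = 60.8°C ✓; length 24 ✓ — fails.
F3 (20 nt, A=4 T=7 G=5 C=4): GC 9/20 = 45.0% ✓; Tm = 64.9 + 41·(9 − 16.4)/20 = 49.7°C ✓; length 20, outside 22–26 ✗ — fails.
F4 (24 nt, A=4 T=4 G=5 C=11): GC 16/24 = 66.7%, outside 37.6–55.3% ✗; Tm = 64.9 + 41·(16 − 16.4)/24 = 64.2°C ✓; length 24 ✓ — fails.

None of the candidates satisfy all criteria.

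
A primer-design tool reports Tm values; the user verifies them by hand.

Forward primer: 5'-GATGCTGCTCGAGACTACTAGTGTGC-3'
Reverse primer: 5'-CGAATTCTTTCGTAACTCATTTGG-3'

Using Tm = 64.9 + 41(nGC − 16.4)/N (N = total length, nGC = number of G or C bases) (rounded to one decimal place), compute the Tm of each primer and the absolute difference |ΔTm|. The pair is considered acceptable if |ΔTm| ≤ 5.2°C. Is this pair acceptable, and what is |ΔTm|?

Forward: G+C = 14, N = 26 → Tm = 64.9 + 41·(14 − 16.4)/26 = 61.1°C.
Reverse: G+C = 9, N = 24 → Tm = 64.9 + 41·(9 − 16.4)/24 = 52.3°C.
|ΔTm| = |61.1 − 52.3| = 8.8°C, > 5.2°C.

|ΔTm| = 8.8°C; the pair is not acceptable.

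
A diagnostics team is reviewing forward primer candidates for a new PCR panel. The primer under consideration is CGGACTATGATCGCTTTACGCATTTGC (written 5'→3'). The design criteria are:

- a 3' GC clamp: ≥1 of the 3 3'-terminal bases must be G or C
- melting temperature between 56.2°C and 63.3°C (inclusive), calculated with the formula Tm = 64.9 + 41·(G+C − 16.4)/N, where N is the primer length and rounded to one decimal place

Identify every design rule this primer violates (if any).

Base counts: A=5, T=9, G=6, C=7 (length 27).
GC clamp: 3' end TGC has 2 G/C ✓
Tm: Tm = 64.9 + 41·(13 − 16.4)/27 = 59.7°C ✓

Meets all criteria.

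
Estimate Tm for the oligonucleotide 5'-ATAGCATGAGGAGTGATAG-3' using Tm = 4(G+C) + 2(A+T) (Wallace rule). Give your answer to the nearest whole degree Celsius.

54°C

Base counts: A=7, T=4, G=7, C=1 (length 19).
Tm = 2·(7+4) + 4·(7+1) = 2·11 + 4·8 = 22 + 32 = 54°C.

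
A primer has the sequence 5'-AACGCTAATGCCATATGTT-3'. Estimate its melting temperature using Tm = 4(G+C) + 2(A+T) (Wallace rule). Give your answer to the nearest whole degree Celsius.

52°C

Base counts: A=6, T=6, G=3, C=4 (length 19).
Tm = 2·(6+6) + 4·(3+4) = 2·12 + 4·7 = 24 + 28 = 52°C.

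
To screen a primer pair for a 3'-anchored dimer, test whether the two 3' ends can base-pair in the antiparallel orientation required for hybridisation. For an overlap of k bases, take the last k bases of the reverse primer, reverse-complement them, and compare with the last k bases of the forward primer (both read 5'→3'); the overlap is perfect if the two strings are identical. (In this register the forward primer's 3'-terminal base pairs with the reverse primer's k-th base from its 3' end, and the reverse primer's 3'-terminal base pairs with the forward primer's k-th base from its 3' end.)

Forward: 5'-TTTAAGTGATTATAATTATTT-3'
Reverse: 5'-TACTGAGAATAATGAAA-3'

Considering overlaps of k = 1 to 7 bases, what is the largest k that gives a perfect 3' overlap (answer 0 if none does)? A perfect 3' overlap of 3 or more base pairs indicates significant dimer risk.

Last 7 bases (5'→3') — forward …ATTATTT, reverse …AATGAAA.
Reverse complement of the reverse primer's last 7 bases: TTTCATT; its first k bases are the reverse complement of the reverse primer's last k bases, so a perfect k-base overlap needs the forward primer's last k bases to equal them.
Comparing (forward last k vs required): k=1: T vs T ✓; k=2: TT vs TT ✓; k=3: TTT vs TTT ✓; k=4: ATTT vs TTTC ✗; k=5: TATTT vs TTTCA ✗; k=6: TTATTT vs TTTCAT ✗; k=7: ATTATTT vs TTTCATT ✗.
Perfect overlaps at k = 1, 2, 3; the largest is 3.

Longest perfect overlap: 3 complementary base pairs; significant dimer risk (threshold 3).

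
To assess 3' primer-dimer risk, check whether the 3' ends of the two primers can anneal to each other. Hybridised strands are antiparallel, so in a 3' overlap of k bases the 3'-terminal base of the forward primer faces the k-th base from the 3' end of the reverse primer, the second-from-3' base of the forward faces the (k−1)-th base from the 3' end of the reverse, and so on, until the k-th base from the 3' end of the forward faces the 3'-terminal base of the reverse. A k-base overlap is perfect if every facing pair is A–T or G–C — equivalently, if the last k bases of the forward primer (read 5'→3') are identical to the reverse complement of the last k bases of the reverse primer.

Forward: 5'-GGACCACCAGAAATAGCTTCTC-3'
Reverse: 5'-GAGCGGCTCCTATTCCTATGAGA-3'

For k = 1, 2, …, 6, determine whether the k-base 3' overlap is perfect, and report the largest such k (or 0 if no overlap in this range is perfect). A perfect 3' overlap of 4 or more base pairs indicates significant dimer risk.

Last 6 bases (5'→3') — forward …CTTCTC, reverse …ATGAGA.
Reverse complement of the reverse primer's last 6 bases: TCTCAT; its first k bases are the reverse complement of the reverse primer's last k bases, so a perfect k-base overlap needs the forward primer's last k bases to equal them.
Comparing (forward last k vs required): k=1: C vs T ✗; k=2: TC vs TC ✓; k=3: CTC vs TCT ✗; k=4: TCTC vs TCTC ✓; k=5: TTCTC vs TCTCA ✗; k=6: CTTCTC vs TCTCAT ✗.
Perfect overlaps at k = 2, 4; the largest is 4.

Longest perfect overlap: 4 complementary base pairs; significant dimer risk (threshold 4).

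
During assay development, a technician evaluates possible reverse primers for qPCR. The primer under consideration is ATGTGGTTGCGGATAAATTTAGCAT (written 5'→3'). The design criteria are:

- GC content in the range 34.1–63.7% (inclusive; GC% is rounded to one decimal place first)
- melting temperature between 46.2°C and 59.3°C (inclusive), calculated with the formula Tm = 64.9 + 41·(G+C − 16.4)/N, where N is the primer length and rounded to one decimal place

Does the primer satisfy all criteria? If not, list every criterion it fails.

Base counts: A=7, T=9, G=7, C=2 (length 25).
GC content: GC 9/25 = 36.0% ✓
Tm: Tm = 64.9 + 41·(9 − 16.4)/25 = 52.8°C ✓

Meets all criteria.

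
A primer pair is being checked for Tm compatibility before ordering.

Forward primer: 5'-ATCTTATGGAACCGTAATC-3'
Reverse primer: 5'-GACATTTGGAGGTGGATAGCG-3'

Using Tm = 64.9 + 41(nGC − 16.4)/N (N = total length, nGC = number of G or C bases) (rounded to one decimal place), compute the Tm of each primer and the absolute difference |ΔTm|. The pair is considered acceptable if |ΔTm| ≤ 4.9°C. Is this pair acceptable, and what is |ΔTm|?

|ΔTm| = 9.8°C; the pair is not acceptable.

Forward: G+C = 7, N = 19 → Tm = 64.9 + 41·(7 − 16.4)/19 = 44.6°C.
Reverse: G+C = 11, N = 21 → Tm = 64.9 + 41·(11 − 16.4)/21 = 54.4°C.
|ΔTm| = |44.6 − 54.4| = 9.8°C, > 4.9°C.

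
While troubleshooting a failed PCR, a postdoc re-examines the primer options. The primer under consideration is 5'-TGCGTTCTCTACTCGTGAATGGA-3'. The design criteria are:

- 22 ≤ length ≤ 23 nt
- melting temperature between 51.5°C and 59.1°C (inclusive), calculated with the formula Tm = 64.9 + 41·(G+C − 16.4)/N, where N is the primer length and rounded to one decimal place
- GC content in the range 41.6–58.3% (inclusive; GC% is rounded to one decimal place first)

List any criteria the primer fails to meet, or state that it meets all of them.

Meets all criteria.

Base counts: A=4, T=8, G=6, C=5 (length 23).
length: length 23 ✓
Tm: Tm = 64.9 + 41·(11 − 16.4)/23 = 55.3°C ✓
GC content: GC 11/23 = 47.8% ✓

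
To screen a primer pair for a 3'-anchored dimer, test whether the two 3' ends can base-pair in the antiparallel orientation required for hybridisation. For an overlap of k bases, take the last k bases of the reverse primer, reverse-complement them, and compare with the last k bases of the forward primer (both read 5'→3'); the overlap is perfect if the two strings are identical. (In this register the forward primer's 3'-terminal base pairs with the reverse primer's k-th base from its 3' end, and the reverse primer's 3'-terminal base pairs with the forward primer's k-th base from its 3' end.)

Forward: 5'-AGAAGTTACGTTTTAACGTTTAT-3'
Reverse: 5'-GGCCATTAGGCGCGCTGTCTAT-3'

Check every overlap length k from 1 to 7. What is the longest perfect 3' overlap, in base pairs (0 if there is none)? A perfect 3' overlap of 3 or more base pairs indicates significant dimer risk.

Last 7 bases (5'→3') — forward …CGTTTAT, reverse …TGTCTAT.
Reverse complement of the reverse primer's last 7 bases: ATAGACA; its first k bases are the reverse complement of the reverse primer's last k bases, so a perfect k-base overlap needs the forward primer's last k bases to equal them.
Comparing (forward last k vs required): k=1: T vs A ✗; k=2: AT vs AT ✓; k=3: TAT vs ATA ✗; k=4: TTAT vs ATAG ✗; k=5: TTTAT vs ATAGA ✗; k=6: GTTTAT vs ATAGAC ✗; k=7: CGTTTAT vs ATAGACA ✗.
Only k = 2 is perfect, so the longest perfect 3' overlap is 2.

Longest perfect overlap: 2 complementary base pairs; below the dimer-risk threshold (threshold 3).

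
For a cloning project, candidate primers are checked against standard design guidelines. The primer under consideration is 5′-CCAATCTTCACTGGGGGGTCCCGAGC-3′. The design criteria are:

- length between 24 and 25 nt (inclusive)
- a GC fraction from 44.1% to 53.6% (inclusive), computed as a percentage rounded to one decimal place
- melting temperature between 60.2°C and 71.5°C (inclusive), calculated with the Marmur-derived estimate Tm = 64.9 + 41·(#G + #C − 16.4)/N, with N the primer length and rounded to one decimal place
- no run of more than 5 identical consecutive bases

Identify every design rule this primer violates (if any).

Fails: length, GC content, homopolymer run.

Base counts: A=4, T=5, G=8, C=9 (length 26).
length: length 26, outside 24–25 ✗
GC content: GC 17/26 = 65.4%, outside 44.1–53.6% ✗
Tm: Tm = 64.9 + 41·(17 − 16.4)/26 = 65.8°C ✓
homopolymer run: longest run = 6, exceeds 5 ✗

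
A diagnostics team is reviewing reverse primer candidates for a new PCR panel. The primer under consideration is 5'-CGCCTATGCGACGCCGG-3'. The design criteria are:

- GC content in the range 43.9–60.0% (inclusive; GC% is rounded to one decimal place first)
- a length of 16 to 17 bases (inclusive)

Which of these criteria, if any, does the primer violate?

Base counts: A=2, T=2, G=6, C=7 (length 17).
GC content: GC 13/17 = 76.5%, outside 43.9–60.0% ✗
length: length 17 ✓

Fails: GC content.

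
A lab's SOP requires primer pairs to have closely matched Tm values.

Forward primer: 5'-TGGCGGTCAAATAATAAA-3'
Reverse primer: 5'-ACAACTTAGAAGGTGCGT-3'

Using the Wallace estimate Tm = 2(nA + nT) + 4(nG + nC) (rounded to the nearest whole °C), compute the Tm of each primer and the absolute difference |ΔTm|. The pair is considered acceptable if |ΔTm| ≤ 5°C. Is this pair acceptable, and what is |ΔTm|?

Forward: A=8 T=4 G=4 C=2 → Tm = 2·12 + 4·6 = 48°C.
Reverse: A=6 T=4 G=5 C=3 → Tm = 2·10 + 4·8 = 52°C.
|ΔTm| = |48 − 52| = 4°C, ≤ 5°C.

|ΔTm| = 4°C; the pair is acceptable.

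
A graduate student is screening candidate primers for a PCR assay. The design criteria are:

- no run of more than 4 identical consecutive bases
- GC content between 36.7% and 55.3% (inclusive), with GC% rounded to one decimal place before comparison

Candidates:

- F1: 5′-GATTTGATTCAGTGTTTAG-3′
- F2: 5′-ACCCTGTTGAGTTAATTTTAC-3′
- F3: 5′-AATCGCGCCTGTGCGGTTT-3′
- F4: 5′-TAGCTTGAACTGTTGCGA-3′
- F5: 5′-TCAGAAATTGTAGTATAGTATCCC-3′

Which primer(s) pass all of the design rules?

F4 only.

F1 (19 nt, A=4 T=9 G=5 C=1): longest run = 3 ✓; GC 6/19 = 31.6%, outside 36.7–55.3% ✗ — fails.
F2 (21 nt, A=5 T=9 G=3 C=4): longest run = 4 ✓; GC 7/21 = 33.3%, outside 36.7–55.3% ✗ — fails.
F3 (19 nt, A=2 T=6 G=6 C=5): longest run = 3 ✓; GC 11/19 = 57.9%, outside 36.7–55.3% ✗ — fails.
F4 (18 nt, A=4 T=6 G=5 C=3): longest run = 2 ✓; GC 8/18 = 44.4% ✓ — passes.
F5 (24 nt, A=8 T=8 G=4 C=4): longest run = 3 ✓; GC 8/24 = 33.3%, outside 36.7–55.3% ✗ — fails.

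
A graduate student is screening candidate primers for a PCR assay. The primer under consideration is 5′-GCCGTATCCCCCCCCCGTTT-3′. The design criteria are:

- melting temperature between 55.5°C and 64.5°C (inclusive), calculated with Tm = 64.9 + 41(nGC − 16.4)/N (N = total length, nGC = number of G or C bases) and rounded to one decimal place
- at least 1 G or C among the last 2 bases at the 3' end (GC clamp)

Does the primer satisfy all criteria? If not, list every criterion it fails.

Fails: GC clamp.

Base counts: A=1, T=5, G=3, C=11 (length 20).
Tm: Tm = 64.9 + 41·(14 − 16.4)/20 = 60.0°C ✓
GC clamp: 3' end TT has 0 G/C, need ≥1 ✗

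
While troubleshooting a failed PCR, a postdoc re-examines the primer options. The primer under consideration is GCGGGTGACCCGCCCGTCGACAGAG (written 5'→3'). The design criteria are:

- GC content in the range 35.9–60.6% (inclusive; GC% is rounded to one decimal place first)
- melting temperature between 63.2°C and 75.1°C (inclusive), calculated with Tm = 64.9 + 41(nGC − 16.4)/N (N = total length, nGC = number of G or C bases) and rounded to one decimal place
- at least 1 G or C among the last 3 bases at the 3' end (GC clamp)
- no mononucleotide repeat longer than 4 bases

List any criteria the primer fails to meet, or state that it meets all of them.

Fails: GC content.

Base counts: A=4, T=2, G=10, C=9 (length 25).
GC content: GC 19/25 = 76.0%, outside 35.9–60.6% ✗
Tm: Tm = 64.9 + 41·(19 − 16.4)/25 = 69.2°C ✓
GC clamp: 3' end GAG has 2 G/C ✓
homopolymer run: longest run = 3 ✓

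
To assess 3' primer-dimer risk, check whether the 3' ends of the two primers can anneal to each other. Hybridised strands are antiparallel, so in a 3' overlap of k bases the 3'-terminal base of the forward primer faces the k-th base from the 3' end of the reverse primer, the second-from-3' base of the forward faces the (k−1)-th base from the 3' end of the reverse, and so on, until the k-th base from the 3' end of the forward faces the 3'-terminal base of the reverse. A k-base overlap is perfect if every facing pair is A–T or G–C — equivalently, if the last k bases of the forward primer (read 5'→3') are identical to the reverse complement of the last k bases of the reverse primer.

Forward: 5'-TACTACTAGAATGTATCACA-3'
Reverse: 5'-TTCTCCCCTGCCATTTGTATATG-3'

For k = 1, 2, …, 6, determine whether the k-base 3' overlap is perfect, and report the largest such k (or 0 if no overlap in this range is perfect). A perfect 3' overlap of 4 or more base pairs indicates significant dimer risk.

Last 6 bases (5'→3') — forward …ATCACA, reverse …TATATG.
Reverse complement of the reverse primer's last 6 bases: CATATA; its first k bases are the reverse complement of the reverse primer's last k bases, so a perfect k-base overlap needs the forward primer's last k bases to equal them.
Comparing (forward last k vs required): k=1: A vs C ✗; k=2: CA vs CA ✓; k=3: ACA vs CAT ✗; k=4: CACA vs CATA ✗; k=5: TCACA vs CATAT ✗; k=6: ATCACA vs CATATA ✗.
Only k = 2 is perfect, so the longest perfect 3' overlap is 2.

Longest perfect overlap: 2 complementary base pairs; below the dimer-risk threshold (threshold 4).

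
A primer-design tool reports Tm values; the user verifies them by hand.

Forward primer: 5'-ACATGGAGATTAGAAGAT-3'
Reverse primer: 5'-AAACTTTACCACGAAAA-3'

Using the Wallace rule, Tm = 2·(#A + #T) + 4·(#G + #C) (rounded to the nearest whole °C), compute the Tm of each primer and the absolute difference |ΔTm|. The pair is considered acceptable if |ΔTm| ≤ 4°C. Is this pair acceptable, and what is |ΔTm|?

|ΔTm| = 4°C; the pair is acceptable.

Forward: A=8 T=4 G=5 C=1 → Tm = 2·12 + 4·6 = 48°C.
Reverse: A=9 T=3 G=1 C=4 → Tm = 2·12 + 4·5 = 44°C.
|ΔTm| = |48 − 44| = 4°C, ≤ 4°C.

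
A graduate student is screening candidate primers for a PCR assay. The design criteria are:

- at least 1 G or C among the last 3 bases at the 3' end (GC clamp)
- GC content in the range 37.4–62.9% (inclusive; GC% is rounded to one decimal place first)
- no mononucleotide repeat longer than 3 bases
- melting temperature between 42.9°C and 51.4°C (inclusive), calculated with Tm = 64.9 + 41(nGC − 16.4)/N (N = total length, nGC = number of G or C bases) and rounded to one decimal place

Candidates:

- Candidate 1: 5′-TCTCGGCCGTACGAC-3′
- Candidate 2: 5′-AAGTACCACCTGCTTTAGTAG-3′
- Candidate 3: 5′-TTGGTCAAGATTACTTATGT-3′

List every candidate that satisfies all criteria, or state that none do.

Candidate 1 (15 nt, A=2 T=3 G=4 C=6): 3' end GAC has 2 G/C ✓; GC 10/15 = 66.7%, outside 37.4–62.9% ✗; longest run = 2 ✓; Tm = 64.9 + 41·(10 − 16.4)/15 = 47.4°C ✓ — fails.
Candidate 2 (21 nt, A=6 T=6 G=4 C=5): 3' end TAG has 1 G/C ✓; GC 9/21 = 42.9% ✓; longest run = 3 ✓; Tm = 64.9 + 41·(9 − 16.4)/21 = 50.5°C ✓ — passes.
Candidate 3 (20 nt, A=5 T=9 G=4 C=2): 3' end TGT has 1 G/C ✓; GC 6/20 = 30.0%, outside 37.4–62.9% ✗; longest run = 2 ✓; Tm = 64.9 + 41·(6 − 16.4)/20 = 43.6°C ✓ — fails.

Candidate 2 only.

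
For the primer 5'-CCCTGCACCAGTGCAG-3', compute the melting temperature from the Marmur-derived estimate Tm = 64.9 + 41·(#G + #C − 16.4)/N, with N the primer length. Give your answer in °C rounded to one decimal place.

Base counts: A=3, T=2, G=4, C=7; G+C = 11, N = 16.
Tm = 64.9 + 41·(11 − 16.4)/16 = 64.9 + -221.40/16 = 51.1°C.

51.1°C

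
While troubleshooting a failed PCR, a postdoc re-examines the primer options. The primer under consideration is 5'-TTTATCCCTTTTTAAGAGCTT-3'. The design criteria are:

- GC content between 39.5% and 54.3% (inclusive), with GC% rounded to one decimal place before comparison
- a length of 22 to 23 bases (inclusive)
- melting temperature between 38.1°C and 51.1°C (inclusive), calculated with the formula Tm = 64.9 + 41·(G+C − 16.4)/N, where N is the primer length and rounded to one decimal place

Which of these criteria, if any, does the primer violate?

Fails: GC content, length.

Base counts: A=4, T=11, G=2, C=4 (length 21).
GC content: GC 6/21 = 28.6%, outside 39.5–54.3% ✗
length: length 21, outside 22–23 ✗
Tm: Tm = 64.9 + 41·(6 − 16.4)/21 = 44.6°C ✓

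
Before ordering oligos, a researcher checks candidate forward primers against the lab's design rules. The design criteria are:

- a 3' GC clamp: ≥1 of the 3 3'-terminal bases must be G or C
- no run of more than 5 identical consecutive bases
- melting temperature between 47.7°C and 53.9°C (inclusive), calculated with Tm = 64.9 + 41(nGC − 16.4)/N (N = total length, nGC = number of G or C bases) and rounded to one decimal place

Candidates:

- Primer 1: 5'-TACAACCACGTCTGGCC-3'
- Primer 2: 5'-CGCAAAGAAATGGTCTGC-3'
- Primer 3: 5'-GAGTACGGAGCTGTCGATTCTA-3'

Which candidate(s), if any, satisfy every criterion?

Primer 1 and Primer 2.

Primer 1 (17 nt, A=4 T=3 G=3 C=7): 3' end GCC has 3 G/C ✓; longest run = 2 ✓; Tm = 64.9 + 41·(10 − 16.4)/17 = 49.5°C ✓ — passes.
Primer 2 (18 nt, A=6 T=3 G=5 C=4): 3' end TGC has 2 G/C ✓; longest run = 3 ✓; Tm = 64.9 + 41·(9 − 16.4)/18 = 48.0°C ✓ — passes.
Primer 3 (22 nt, A=5 T=6 G=7 C=4): 3' end CTA has 1 G/C ✓; longest run = 2 ✓; Tm = 64.9 + 41·(11 − 16.4)/22 = 54.8°C, outside 47.7–53.9°C ✗ — fails.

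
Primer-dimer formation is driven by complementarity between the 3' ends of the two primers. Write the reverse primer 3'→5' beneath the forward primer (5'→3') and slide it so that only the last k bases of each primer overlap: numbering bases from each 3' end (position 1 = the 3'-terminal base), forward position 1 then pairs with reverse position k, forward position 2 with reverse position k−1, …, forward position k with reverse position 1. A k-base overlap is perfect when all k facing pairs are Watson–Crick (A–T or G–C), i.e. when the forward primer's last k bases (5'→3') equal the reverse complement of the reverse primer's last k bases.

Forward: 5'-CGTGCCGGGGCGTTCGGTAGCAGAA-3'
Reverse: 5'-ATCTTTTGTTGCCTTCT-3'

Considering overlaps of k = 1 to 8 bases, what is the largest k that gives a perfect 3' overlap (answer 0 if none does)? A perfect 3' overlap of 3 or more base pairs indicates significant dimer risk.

Last 8 bases (5'→3') — forward …TAGCAGAA, reverse …TGCCTTCT.
Reverse complement of the reverse primer's last 8 bases: AGAAGGCA; its first k bases are the reverse complement of the reverse primer's last k bases, so a perfect k-base overlap needs the forward primer's last k bases to equal them.
Comparing (forward last k vs required): k=1: A vs A ✓; k=2: AA vs AG ✗; k=3: GAA vs AGA ✗; k=4: AGAA vs AGAA ✓; k=5: CAGAA vs AGAAG ✗; k=6: GCAGAA vs AGAAGG ✗; k=7: AGCAGAA vs AGAAGGC ✗; k=8: TAGCAGAA vs AGAAGGCA ✗.
Perfect overlaps at k = 1, 4; the largest is 4.

Longest perfect overlap: 4 complementary base pairs; significant dimer risk (threshold 3).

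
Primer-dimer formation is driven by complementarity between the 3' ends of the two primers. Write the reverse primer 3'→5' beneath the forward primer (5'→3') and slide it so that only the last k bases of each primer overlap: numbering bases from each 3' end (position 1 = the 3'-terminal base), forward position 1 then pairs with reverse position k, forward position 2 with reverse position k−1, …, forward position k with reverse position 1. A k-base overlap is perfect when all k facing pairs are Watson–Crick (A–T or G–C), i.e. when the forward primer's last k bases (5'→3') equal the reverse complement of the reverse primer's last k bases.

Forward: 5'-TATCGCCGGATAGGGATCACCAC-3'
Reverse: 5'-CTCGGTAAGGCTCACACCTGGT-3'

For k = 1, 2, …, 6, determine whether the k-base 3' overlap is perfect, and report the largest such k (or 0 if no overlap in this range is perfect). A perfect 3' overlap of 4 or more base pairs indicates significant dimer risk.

Longest perfect overlap: 2 complementary base pairs; below the dimer-risk threshold (threshold 4).

Last 6 bases (5'→3') — forward …CACCAC, reverse …CCTGGT.
Reverse complement of the reverse primer's last 6 bases: ACCAGG; its first k bases are the reverse complement of the reverse primer's last k bases, so a perfect k-base overlap needs the forward primer's last k bases to equal them.
Comparing (forward last k vs required): k=1: C vs A ✗; k=2: AC vs AC ✓; k=3: CAC vs ACC ✗; k=4: CCAC vs ACCA ✗; k=5: ACCAC vs ACCAG ✗; k=6: CACCAC vs ACCAGG ✗.
Only k = 2 is perfect, so the longest perfect 3' overlap is 2.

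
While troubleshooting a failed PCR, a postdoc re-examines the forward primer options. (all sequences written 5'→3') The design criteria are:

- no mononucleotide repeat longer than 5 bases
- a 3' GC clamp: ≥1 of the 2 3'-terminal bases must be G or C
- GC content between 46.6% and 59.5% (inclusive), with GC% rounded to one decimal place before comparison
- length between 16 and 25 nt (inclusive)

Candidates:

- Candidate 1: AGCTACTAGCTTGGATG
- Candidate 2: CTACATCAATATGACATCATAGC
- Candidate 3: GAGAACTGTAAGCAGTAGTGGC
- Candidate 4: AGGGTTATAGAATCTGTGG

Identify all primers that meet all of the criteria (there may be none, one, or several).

Candidate 1 (17 nt, A=4 T=5 G=5 C=3): longest run = 2 ✓; 3' end TG has 1 G/C ✓; GC 8/17 = 47.1% ✓; length 17 ✓ — passes.
Candidate 2 (23 nt, A=9 T=6 G=2 C=6): longest run = 2 ✓; 3' end GC has 2 G/C ✓; GC 8/23 = 34.8%, outside 46.6–59.5% ✗; length 23 ✓ — fails.
Candidate 3 (22 nt, A=7 T=4 G=8 C=3): longest run = 2 ✓; 3' end GC has 2 G/C ✓; GC 11/22 = 50.0% ✓; length 22 ✓ — passes.
Candidate 4 (19 nt, A=5 T=6 G=7 C=1): longest run = 3 ✓; 3' end GG has 2 G/C ✓; GC 8/19 = 42.1%, outside 46.6–59.5% ✗; length 19 ✓ — fails.

Candidate 1 and Candidate 3.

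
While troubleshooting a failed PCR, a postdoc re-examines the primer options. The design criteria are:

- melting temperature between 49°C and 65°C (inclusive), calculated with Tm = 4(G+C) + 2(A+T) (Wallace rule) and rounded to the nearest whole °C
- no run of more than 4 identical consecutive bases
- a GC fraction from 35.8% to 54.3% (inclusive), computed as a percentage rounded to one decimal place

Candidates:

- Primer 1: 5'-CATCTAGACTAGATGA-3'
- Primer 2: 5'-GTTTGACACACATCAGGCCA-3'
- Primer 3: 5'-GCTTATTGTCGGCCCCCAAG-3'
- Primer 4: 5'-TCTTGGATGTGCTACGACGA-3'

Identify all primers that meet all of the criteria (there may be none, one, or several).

Primer 2 and Primer 4.

Primer 1 (16 nt, A=6 T=4 G=3 C=3): Tm = 2·10 + 4·6 = 44°C, outside 49–65°C ✗; longest run = 1 ✓; GC 6/16 = 37.5% ✓ — fails.
Primer 2 (20 nt, A=6 T=4 G=4 C=6): Tm = 2·10 + 4·10 = 60°C ✓; longest run = 3 ✓; GC 10/20 = 50.0% ✓ — passes.
Primer 3 (20 nt, A=3 T=5 G=5 C=7): Tm = 2·8 + 4·12 = 64°C ✓; longest run = 5, exceeds 4 ✗; GC 12/20 = 60.0%, outside 35.8–54.3% ✗ — fails.
Primer 4 (20 nt, A=4 T=6 G=6 C=4): Tm = 2·10 + 4·10 = 60°C ✓; longest run = 2 ✓; GC 10/20 = 50.0% ✓ — passes.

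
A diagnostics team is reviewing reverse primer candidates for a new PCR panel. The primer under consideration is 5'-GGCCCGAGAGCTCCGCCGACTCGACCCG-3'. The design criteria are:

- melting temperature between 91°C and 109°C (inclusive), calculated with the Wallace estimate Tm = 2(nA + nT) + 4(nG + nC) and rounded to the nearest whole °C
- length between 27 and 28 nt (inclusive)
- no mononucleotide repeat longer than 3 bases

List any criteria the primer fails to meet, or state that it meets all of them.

Base counts: A=4, T=2, G=9, C=13 (length 28).
Tm: Tm = 2·6 + 4·22 = 100°C ✓
length: length 28 ✓
homopolymer run: longest run = 3 ✓

Meets all criteria.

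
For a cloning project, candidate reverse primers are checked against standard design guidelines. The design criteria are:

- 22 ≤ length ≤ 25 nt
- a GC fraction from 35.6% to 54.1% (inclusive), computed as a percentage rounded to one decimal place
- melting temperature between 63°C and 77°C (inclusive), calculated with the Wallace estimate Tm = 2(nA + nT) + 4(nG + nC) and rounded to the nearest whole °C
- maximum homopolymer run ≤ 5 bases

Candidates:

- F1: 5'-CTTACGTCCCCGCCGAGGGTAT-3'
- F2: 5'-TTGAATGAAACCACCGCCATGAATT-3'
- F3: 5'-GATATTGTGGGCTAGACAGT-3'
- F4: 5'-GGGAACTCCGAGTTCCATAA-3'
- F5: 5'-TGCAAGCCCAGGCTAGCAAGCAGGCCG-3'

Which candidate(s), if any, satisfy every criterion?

F2 only.

F1 (22 nt, A=3 T=5 G=6 C=8): length 22 ✓; GC 14/22 = 63.6%, outside 35.6–54.1% ✗; Tm = 2·8 + 4·14 = 72°C ✓; longest run = 4 ✓ — fails.
F2 (25 nt, A=9 T=6 G=4 C=6): length 25 ✓; GC 10/25 = 40.0% ✓; Tm = 2·15 + 4·10 = 70°C ✓; longest run = 3 ✓ — passes.
F3 (20 nt, A=5 T=6 G=7 C=2): length 20, outside 22–25 ✗; GC 9/20 = 45.0% ✓; Tm = 2·11 + 4·9 = 58°C, outside 63–77°C ✗; longest run = 3 ✓ — fails.
F4 (20 nt, A=6 T=4 G=5 C=5): length 20, outside 22–25 ✗; GC 10/20 = 50.0% ✓; Tm = 2·10 + 4·10 = 60°C, outside 63–77°C ✗; longest run = 3 ✓ — fails.
F5 (27 nt, A=7 T=2 G=9 C=9): length 27, outside 22–25 ✗; GC 18/27 = 66.7%, outside 35.6–54.1% ✗; Tm = 2·9 + 4·18 = 90°C, outside 63–77°C ✗; longest run = 3 ✓ — fails.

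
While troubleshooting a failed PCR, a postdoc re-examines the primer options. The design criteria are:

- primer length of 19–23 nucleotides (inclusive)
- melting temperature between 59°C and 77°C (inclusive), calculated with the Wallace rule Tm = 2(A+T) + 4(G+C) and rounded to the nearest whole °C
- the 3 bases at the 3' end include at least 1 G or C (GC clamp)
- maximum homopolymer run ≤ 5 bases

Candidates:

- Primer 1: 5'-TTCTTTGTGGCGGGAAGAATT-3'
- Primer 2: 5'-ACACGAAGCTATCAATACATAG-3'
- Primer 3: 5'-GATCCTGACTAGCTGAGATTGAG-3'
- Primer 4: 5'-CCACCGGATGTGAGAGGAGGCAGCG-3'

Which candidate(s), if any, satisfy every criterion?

Primer 2 and Primer 3.

Primer 1 (21 nt, A=4 T=8 G=7 C=2): length 21 ✓; Tm = 2·12 + 4·9 = 60°C ✓; 3' end ATT has 0 G/C, need ≥1 ✗; longest run = 3 ✓ — fails.
Primer 2 (22 nt, A=10 T=4 G=3 C=5): length 22 ✓; Tm = 2·14 + 4·8 = 60°C ✓; 3' end TAG has 1 G/C ✓; longest run = 2 ✓ — passes.
Primer 3 (23 nt, A=6 T=6 G=7 C=4): length 23 ✓; Tm = 2·12 + 4·11 = 68°C ✓; 3' end GAG has 2 G/C ✓; longest run = 2 ✓ — passes.
Primer 4 (25 nt, A=6 T=2 G=11 C=6): length 25, outside 19–23 ✗; Tm = 2·8 + 4·17 = 84°C, outside 59–77°C ✗; 3' end GCG has 3 G/C ✓; longest run = 2 ✓ — fails.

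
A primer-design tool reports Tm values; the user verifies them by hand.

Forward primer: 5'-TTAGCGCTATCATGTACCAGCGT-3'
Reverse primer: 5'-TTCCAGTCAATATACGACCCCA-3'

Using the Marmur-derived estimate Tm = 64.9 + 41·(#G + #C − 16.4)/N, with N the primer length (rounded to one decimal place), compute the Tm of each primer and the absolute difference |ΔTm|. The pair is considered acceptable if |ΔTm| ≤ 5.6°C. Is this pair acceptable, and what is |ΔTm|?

Forward: G+C = 11, N = 23 → Tm = 64.9 + 41·(11 − 16.4)/23 = 55.3°C.
Reverse: G+C = 10, N = 22 → Tm = 64.9 + 41·(10 − 16.4)/22 = 53.0°C.
|ΔTm| = |55.3 − 53.0| = 2.3°C, ≤ 5.6°C.

|ΔTm| = 2.3°C; the pair is acceptable.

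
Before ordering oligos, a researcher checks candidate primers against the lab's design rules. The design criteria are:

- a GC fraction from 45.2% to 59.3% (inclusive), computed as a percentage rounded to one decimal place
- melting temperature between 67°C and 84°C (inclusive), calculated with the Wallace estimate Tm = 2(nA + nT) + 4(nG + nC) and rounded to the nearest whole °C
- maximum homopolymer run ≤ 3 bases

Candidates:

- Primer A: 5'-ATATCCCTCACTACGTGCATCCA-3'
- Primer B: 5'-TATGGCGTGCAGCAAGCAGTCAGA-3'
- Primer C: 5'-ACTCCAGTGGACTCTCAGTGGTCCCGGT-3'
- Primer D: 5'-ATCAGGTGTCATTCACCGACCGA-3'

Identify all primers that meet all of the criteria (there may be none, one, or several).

Primer A, Primer B and Primer D.

Primer A (23 nt, A=6 T=6 G=2 C=9): GC 11/23 = 47.8% ✓; Tm = 2·12 + 4·11 = 68°C ✓; longest run = 3 ✓ — passes.
Primer B (24 nt, A=7 T=4 G=8 C=5): GC 13/24 = 54.2% ✓; Tm = 2·11 + 4·13 = 74°C ✓; longest run = 2 ✓ — passes.
Primer C (28 nt, A=4 T=7 G=8 C=9): GC 17/28 = 60.7%, outside 45.2–59.3% ✗; Tm = 2·11 + 4·17 = 90°C, outside 67–84°C ✗; longest run = 3 ✓ — fails.
Primer D (23 nt, A=6 T=5 G=5 C=7): GC 12/23 = 52.2% ✓; Tm = 2·11 + 4·12 = 70°C ✓; longest run = 2 ✓ — passes.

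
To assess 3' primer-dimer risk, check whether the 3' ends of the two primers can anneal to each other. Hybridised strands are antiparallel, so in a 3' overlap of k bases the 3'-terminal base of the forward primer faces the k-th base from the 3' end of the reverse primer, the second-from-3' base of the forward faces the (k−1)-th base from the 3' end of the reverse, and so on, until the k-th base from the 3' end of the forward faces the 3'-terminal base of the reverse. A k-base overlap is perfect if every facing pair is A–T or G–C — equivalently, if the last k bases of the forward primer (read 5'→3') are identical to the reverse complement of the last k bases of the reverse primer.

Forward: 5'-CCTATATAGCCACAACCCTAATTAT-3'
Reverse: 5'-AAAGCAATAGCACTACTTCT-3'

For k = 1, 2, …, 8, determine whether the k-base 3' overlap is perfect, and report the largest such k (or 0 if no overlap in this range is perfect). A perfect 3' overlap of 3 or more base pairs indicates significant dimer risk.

Longest perfect overlap: 0 complementary base pairs; below the dimer-risk threshold (threshold 3).

Last 8 bases (5'→3') — forward …CTAATTAT, reverse …CTACTTCT.
Reverse complement of the reverse primer's last 8 bases: AGAAGTAG; its first k bases are the reverse complement of the reverse primer's last k bases, so a perfect k-base overlap needs the forward primer's last k bases to equal them.
Comparing (forward last k vs required): k=1: T vs A ✗; k=2: AT vs AG ✗; k=3: TAT vs AGA ✗; k=4: TTAT vs AGAA ✗; k=5: ATTAT vs AGAAG ✗; k=6: AATTAT vs AGAAGT ✗; k=7: TAATTAT vs AGAAGTA ✗; k=8: CTAATTAT vs AGAAGTAG ✗.
No overlap length from 1 to 8 is perfect, so the longest perfect 3' overlap is 0.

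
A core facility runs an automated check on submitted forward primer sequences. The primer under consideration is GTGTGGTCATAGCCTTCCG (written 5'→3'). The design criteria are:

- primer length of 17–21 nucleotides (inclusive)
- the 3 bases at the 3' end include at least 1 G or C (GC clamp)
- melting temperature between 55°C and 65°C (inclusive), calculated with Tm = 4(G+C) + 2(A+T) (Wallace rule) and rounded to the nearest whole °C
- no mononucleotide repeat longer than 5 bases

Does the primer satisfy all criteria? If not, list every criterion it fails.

Base counts: A=2, T=6, G=6, C=5 (length 19).
length: length 19 ✓
GC clamp: 3' end CCG has 3 G/C ✓
Tm: Tm = 2·8 + 4·11 = 60°C ✓
homopolymer run: longest run = 2 ✓

Meets all criteria.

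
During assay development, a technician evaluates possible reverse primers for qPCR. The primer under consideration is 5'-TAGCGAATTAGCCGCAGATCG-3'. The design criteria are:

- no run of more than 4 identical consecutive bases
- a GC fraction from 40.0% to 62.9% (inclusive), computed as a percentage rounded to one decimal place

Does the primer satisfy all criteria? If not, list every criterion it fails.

Base counts: A=6, T=4, G=6, C=5 (length 21).
homopolymer run: longest run = 2 ✓
GC content: GC 11/21 = 52.4% ✓

Meets all criteria.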